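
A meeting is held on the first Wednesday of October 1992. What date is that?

October 1, 1992 is a Thursday.
The first Wednesday is therefore October 7 (6 days later).

October 7, 1992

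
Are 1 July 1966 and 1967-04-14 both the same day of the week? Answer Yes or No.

From Jul 1, 1966 to Apr 14, 1967 is 287 days.
287 mod 7 = 0, so they are the same weekday.
(Jul 1, 1966 is a Friday; Apr 14, 1967 is a Friday.)

Yes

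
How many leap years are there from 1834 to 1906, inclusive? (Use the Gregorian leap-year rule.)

17

Multiples of 4 in [1834,1906]: 18.
Of those, multiples of 100: 1 (not leap unless ÷400).
Multiples of 400: 0.
Leap years = 18 − 1 + 0 = 17.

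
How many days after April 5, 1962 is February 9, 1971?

Apr 5, 1962 → Apr 5, 1963: 365 days.
Apr 5, 1963 → Apr 5, 1964: 366 days (Feb 29, 1964 is in that span).
Apr 5, 1964 → Apr 5, 1965: 365 days.
Apr 5, 1965 → Apr 5, 1966: 365 days.
Apr 5, 1966 → Apr 5, 1967: 365 days.
Apr 5, 1967 → Apr 5, 1968: 366 days (Feb 29, 1968 is in that span).
Apr 5, 1968 → Apr 5, 1969: 365 days.
Apr 5, 1969 → Apr 5, 1970: 365 days.
Apr 5, 1970 → May 5, 1970: 30 days (April has 30).
May 5, 1970 → Jun 5, 1970: 31 days (May has 31).
Jun 5, 1970 → Jul 5, 1970: 30 days (June has 30).
Jul 5, 1970 → Aug 5, 1970: 31 days (July has 31).
Aug 5, 1970 → Sep 5, 1970: 31 days (August has 31).
Sep 5, 1970 → Oct 5, 1970: 30 days (September has 30).
Oct 5, 1970 → Nov 5, 1970: 31 days (October has 31).
Nov 5, 1970 → Dec 5, 1970: 30 days (November has 30).
Dec 5, 1970 → Jan 5, 1971: 31 days (December has 31).
Jan 5, 1971 → Feb 5, 1971: 31 days (January has 31).
Feb 5, 1971 → Feb 9, 1971: 4 days.
Total: 3232 days.

3232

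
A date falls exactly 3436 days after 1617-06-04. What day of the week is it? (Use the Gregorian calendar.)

Saturday

First find the weekday of Jun 4, 1617. Doomsday rule: the anchor day for the 1600s is Tuesday. For year 17: 17÷12 = 1 r 5, and 5÷4 = 1, so 1+5+1 = 7.
Tuesday + 7 ≡ Tuesday — that's 1617's doomsday.
In June the doomsday date is Jun 6.
Jun 4 is 2 days before Jun 6; 2 mod 7 = 2, so Tuesday − 2 = Sunday.
3436 mod 7 = 6, so 3436 days after a Sunday is Sunday + 6 = Saturday.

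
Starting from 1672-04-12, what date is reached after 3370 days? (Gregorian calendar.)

+365 (one year) → Apr 12, 1673 (3005 left).
+365 (one year) → Apr 12, 1674 (2640 left).
+365 (one year) → Apr 12, 1675 (2275 left).
+366 (one year; includes Feb 29, 1676) → Apr 12, 1676 (1909 left).
+365 (one year) → Apr 12, 1677 (1544 left).
+365 (one year) → Apr 12, 1678 (1179 left).
+365 (one year) → Apr 12, 1679 (814 left).
+366 (one year; includes Feb 29, 1680) → Apr 12, 1680 (448 left).
+365 (one year) → Apr 12, 1681 (83 left).
Apr has 30 days: +19 → May 1, 1681 (64 left).
May has 31 days: +31 → Jun 1, 1681 (33 left).
Jun has 30 days: +30 → Jul 1, 1681 (3 left).
+3 → Jul 4, 1681.

July 4, 1681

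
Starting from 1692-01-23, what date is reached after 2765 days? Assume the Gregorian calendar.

August 19, 1699

+366 (one year; includes Feb 29, 1692) → Jan 23, 1693 (2399 left).
+365 (one year) → Jan 23, 1694 (2034 left).
+365 (one year) → Jan 23, 1695 (1669 left).
+365 (one year) → Jan 23, 1696 (1304 left).
+366 (one year; includes Feb 29, 1696) → Jan 23, 1697 (938 left).
+365 (one year) → Jan 23, 1698 (573 left).
+365 (one year) → Jan 23, 1699 (208 left).
Jan has 31 days: +9 → Feb 1, 1699 (199 left).
Feb has 28 days: +28 → Mar 1, 1699 (171 left).
Mar has 31 days: +31 → Apr 1, 1699 (140 left).
Apr has 30 days: +30 → May 1, 1699 (110 left).
May has 31 days: +31 → Jun 1, 1699 (79 left).
Jun has 30 days: +30 → Jul 1, 1699 (49 left).
Jul has 31 days: +31 → Aug 1, 1699 (18 left).
+18 → Aug 19, 1699.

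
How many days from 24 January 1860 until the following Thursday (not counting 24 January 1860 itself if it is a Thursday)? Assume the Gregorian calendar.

Jan 24, 1860 is a Tuesday.
From Tuesday to the next Thursday is 2 days.

2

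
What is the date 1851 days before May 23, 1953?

−365 (one year) → May 23, 1952 (1486 left).
−366 (one year; includes Feb 29, 1952) → May 23, 1951 (1120 left).
−365 (one year) → May 23, 1950 (755 left).
−365 (one year) → May 23, 1949 (390 left).
−23 → Apr 30, 1949 (end of Apr, 30 days; 367 left).
−30 → Mar 31, 1949 (end of Mar, 31 days; 337 left).
−31 → Feb 28, 1949 (end of Feb, 28 days; 306 left).
−28 → Jan 31, 1949 (end of Jan, 31 days; 278 left).
−31 → Dec 31, 1948 (end of Dec, 31 days; 247 left).
−31 → Nov 30, 1948 (end of Nov, 30 days; 216 left).
−30 → Oct 31, 1948 (end of Oct, 31 days; 186 left).
−31 → Sep 30, 1948 (end of Sep, 30 days; 155 left).
−30 → Aug 31, 1948 (end of Aug, 31 days; 125 left).
−31 → Jul 31, 1948 (end of Jul, 31 days; 94 left).
−31 → Jun 30, 1948 (end of Jun, 30 days; 63 left).
−30 → May 31, 1948 (end of May, 31 days; 33 left).
−31 → Apr 30, 1948 (end of Apr, 30 days; 2 left).
−2 → Apr 28, 1948.

April 28, 1948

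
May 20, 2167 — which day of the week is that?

Wednesday

Doomsday rule: the anchor day for the 2100s is Sunday. For year 67: 67÷12 = 5 r 7, and 7÷4 = 1, so 5+7+1 = 13.
Sunday + 13 ≡ Saturday — that's 2167's doomsday.
In May the doomsday date is May 9.
May 20 is 11 days after May 9; 11 mod 7 = 4, so Saturday + 4 = Wednesday.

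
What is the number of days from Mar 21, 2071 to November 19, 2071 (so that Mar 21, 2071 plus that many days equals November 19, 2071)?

Mar 21, 2071 → Apr 21, 2071: 31 days (March has 31).
Apr 21, 2071 → May 21, 2071: 30 days (April has 30).
May 21, 2071 → Jun 21, 2071: 31 days (May has 31).
Jun 21, 2071 → Jul 21, 2071: 30 days (June has 30).
Jul 21, 2071 → Aug 21, 2071: 31 days (July has 31).
Aug 21, 2071 → Sep 21, 2071: 31 days (August has 31).
Sep 21, 2071 → Oct 21, 2071: 30 days (September has 30).
Oct 21, 2071 → Nov 19, 2071: 29 days.
Total: 243 days.

243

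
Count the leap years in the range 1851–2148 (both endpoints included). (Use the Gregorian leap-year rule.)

Multiples of 4 in [1851,2148]: 75.
Of those, multiples of 100: 3 (not leap unless ÷400).
Multiples of 400: 1.
Leap years = 75 − 3 + 1 = 73.

73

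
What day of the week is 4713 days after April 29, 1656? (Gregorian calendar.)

Monday

First find the weekday of Apr 29, 1656. Doomsday rule: the anchor day for the 1600s is Tuesday. For year 56: 56÷12 = 4 r 8, and 8÷4 = 2, so 4+8+2 = 14.
Tuesday + 14 ≡ Tuesday — that's 1656's doomsday.
In April the doomsday date is Apr 4.
Apr 29 is 25 days after Apr 4; 25 mod 7 = 4, so Tuesday + 4 = Saturday.
4713 mod 7 = 2, so 4713 days after a Saturday is Saturday + 2 = Monday.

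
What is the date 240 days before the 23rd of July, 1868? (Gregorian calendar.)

November 26, 1867

−23 → Jun 30, 1868 (end of Jun, 30 days; 217 left).
−30 → May 31, 1868 (end of May, 31 days; 187 left).
−31 → Apr 30, 1868 (end of Apr, 30 days; 156 left).
−30 → Mar 31, 1868 (end of Mar, 31 days; 126 left).
−31 → Feb 29, 1868 (end of Feb, 29 days; 95 left).
−29 → Jan 31, 1868 (end of Jan, 31 days; 66 left).
−31 → Dec 31, 1867 (end of Dec, 31 days; 35 left).
−31 → Nov 30, 1867 (end of Nov, 30 days; 4 left).
−4 → Nov 26, 1867.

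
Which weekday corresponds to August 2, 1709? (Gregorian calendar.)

Doomsday rule: the anchor day for the 1700s is Sunday. For year 09: 9÷12 = 0 r 9, and 9÷4 = 2, so 0+9+2 = 11.
Sunday + 11 ≡ Thursday — that's 1709's doomsday.
In August the doomsday date is Aug 8.
Aug 2 is 6 days before Aug 8; 6 mod 7 = 6, so Thursday − 6 = Friday.

Friday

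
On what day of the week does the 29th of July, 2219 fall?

Doomsday rule: the anchor day for the 2200s is Friday. For year 19: 19÷12 = 1 r 7, and 7÷4 = 1, so 1+7+1 = 9.
Friday + 9 ≡ Sunday — that's 2219's doomsday.
In July the doomsday date is Jul 11.
Jul 29 is 18 days after Jul 11; 18 mod 7 = 4, so Sunday + 4 = Thursday.

Thursday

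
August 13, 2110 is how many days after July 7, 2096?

Jul 7, 2096 → Jul 7, 2097: 365 days.
Jul 7, 2097 → Jul 7, 2098: 365 days.
Jul 7, 2098 → Jul 7, 2099: 365 days.
Jul 7, 2099 → Jul 7, 2100: 365 days.
Jul 7, 2100 → Jul 7, 2101: 365 days.
Jul 7, 2101 → Jul 7, 2102: 365 days.
Jul 7, 2102 → Jul 7, 2103: 365 days.
Jul 7, 2103 → Jul 7, 2104: 366 days (Feb 29, 2104 is in that span).
Jul 7, 2104 → Jul 7, 2105: 365 days.
Jul 7, 2105 → Jul 7, 2106: 365 days.
Jul 7, 2106 → Jul 7, 2107: 365 days.
Jul 7, 2107 → Jul 7, 2108: 366 days (Feb 29, 2108 is in that span).
Jul 7, 2108 → Jul 7, 2109: 365 days.
Jul 7, 2109 → Jul 7, 2110: 365 days.
Jul 7, 2110 → Aug 7, 2110: 31 days (July has 31).
Aug 7, 2110 → Aug 13, 2110: 6 days.
Total: 5149 days.

5149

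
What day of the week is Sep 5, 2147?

Tuesday

January 1, 2147 is a Sunday.
Jan 1, 2147 → Feb 1, 2147: 31 days (January has 31).
Feb 1, 2147 → Mar 1, 2147: 28 days (February has 28).
Mar 1, 2147 → Apr 1, 2147: 31 days (March has 31).
Apr 1, 2147 → May 1, 2147: 30 days (April has 30).
May 1, 2147 → Jun 1, 2147: 31 days (May has 31).
Jun 1, 2147 → Jul 1, 2147: 30 days (June has 30).
Jul 1, 2147 → Aug 1, 2147: 31 days (July has 31).
Aug 1, 2147 → Sep 1, 2147: 31 days (August has 31).
Sep 1, 2147 → Sep 5, 2147: 4 days.
Total: 247 days.
247 mod 7 = 2, so Sunday + 2 = Tuesday.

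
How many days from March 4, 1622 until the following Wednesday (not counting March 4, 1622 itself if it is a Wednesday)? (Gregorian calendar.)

Mar 4, 1622 is a Friday.
From Friday to the next Wednesday is 5 days.

5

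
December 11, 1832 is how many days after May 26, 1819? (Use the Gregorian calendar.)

4948

May 26, 1819 → May 26, 1820: 366 days (Feb 29, 1820 is in that span).
May 26, 1820 → May 26, 1821: 365 days.
May 26, 1821 → May 26, 1822: 365 days.
May 26, 1822 → May 26, 1823: 365 days.
May 26, 1823 → May 26, 1824: 366 days (Feb 29, 1824 is in that span).
May 26, 1824 → May 26, 1825: 365 days.
May 26, 1825 → May 26, 1826: 365 days.
May 26, 1826 → May 26, 1827: 365 days.
May 26, 1827 → May 26, 1828: 366 days (Feb 29, 1828 is in that span).
May 26, 1828 → May 26, 1829: 365 days.
May 26, 1829 → May 26, 1830: 365 days.
May 26, 1830 → May 26, 1831: 365 days.
May 26, 1831 → May 26, 1832: 366 days (Feb 29, 1832 is in that span).
May 26, 1832 → Jun 26, 1832: 31 days (May has 31).
Jun 26, 1832 → Jul 26, 1832: 30 days (June has 30).
Jul 26, 1832 → Aug 26, 1832: 31 days (July has 31).
Aug 26, 1832 → Sep 26, 1832: 31 days (August has 31).
Sep 26, 1832 → Oct 26, 1832: 30 days (September has 30).
Oct 26, 1832 → Nov 26, 1832: 31 days (October has 31).
Nov 26, 1832 → Dec 11, 1832: 15 days.
Total: 4948 days.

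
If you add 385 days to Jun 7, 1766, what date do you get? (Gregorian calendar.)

Jun has 30 days: +24 → Jul 1, 1766 (361 left).
Jul has 31 days: +31 → Aug 1, 1766 (330 left).
Aug has 31 days: +31 → Sep 1, 1766 (299 left).
Sep has 30 days: +30 → Oct 1, 1766 (269 left).
Oct has 31 days: +31 → Nov 1, 1766 (238 left).
Nov has 30 days: +30 → Dec 1, 1766 (208 left).
Dec has 31 days: +31 → Jan 1, 1767 (177 left).
Jan has 31 days: +31 → Feb 1, 1767 (146 left).
Feb has 28 days: +28 → Mar 1, 1767 (118 left).
Mar has 31 days: +31 → Apr 1, 1767 (87 left).
Apr has 30 days: +30 → May 1, 1767 (57 left).
May has 31 days: +31 → Jun 1, 1767 (26 left).
+26 → Jun 27, 1767.

June 27, 1767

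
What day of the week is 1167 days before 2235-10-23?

Sunday

First find the weekday of Oct 23, 2235. Doomsday rule: the anchor day for the 2200s is Friday. For year 35: 35÷12 = 2 r 11, and 11÷4 = 2, so 2+11+2 = 15.
Friday + 15 ≡ Saturday — that's 2235's doomsday.
In October the doomsday date is Oct 10.
Oct 23 is 13 days after Oct 10; 13 mod 7 = 6, so Saturday + 6 = Friday.
1167 mod 7 = 5, so 1167 days before a Friday is Friday − 5 = Sunday.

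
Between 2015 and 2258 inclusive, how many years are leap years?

59

Multiples of 4 in [2015,2258]: 61.
Of those, multiples of 100: 2 (not leap unless ÷400).
Multiples of 400: 0.
Leap years = 61 − 2 + 0 = 59.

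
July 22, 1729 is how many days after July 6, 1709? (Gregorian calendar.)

7321

Jul 6, 1709 → Jul 6, 1710: 365 days.
Jul 6, 1710 → Jul 6, 1711: 365 days.
Jul 6, 1711 → Jul 6, 1712: 366 days (Feb 29, 1712 is in that span).
Jul 6, 1712 → Jul 6, 1713: 365 days.
Jul 6, 1713 → Jul 6, 1714: 365 days.
Jul 6, 1714 → Jul 6, 1715: 365 days.
Jul 6, 1715 → Jul 6, 1716: 366 days (Feb 29, 1716 is in that span).
Jul 6, 1716 → Jul 6, 1717: 365 days.
Jul 6, 1717 → Jul 6, 1718: 365 days.
Jul 6, 1718 → Jul 6, 1719: 365 days.
Jul 6, 1719 → Jul 6, 1720: 366 days (Feb 29, 1720 is in that span).
Jul 6, 1720 → Jul 6, 1721: 365 days.
Jul 6, 1721 → Jul 6, 1722: 365 days.
Jul 6, 1722 → Jul 6, 1723: 365 days.
Jul 6, 1723 → Jul 6, 1724: 366 days (Feb 29, 1724 is in that span).
Jul 6, 1724 → Jul 6, 1725: 365 days.
Jul 6, 1725 → Jul 6, 1726: 365 days.
Jul 6, 1726 → Jul 6, 1727: 365 days.
Jul 6, 1727 → Jul 6, 1728: 366 days (Feb 29, 1728 is in that span).
Jul 6, 1728 → Aug 6, 1728: 31 days (July has 31).
Aug 6, 1728 → Sep 6, 1728: 31 days (August has 31).
Sep 6, 1728 → Oct 6, 1728: 30 days (September has 30).
Oct 6, 1728 → Nov 6, 1728: 31 days (October has 31).
Nov 6, 1728 → Dec 6, 1728: 30 days (November has 30).
Dec 6, 1728 → Jan 6, 1729: 31 days (December has 31).
Jan 6, 1729 → Feb 6, 1729: 31 days (January has 31).
Feb 6, 1729 → Mar 6, 1729: 28 days (February has 28).
Mar 6, 1729 → Apr 6, 1729: 31 days (March has 31).
Apr 6, 1729 → May 6, 1729: 30 days (April has 30).
May 6, 1729 → Jun 6, 1729: 31 days (May has 31).
Jun 6, 1729 → Jul 6, 1729: 30 days (June has 30).
Jul 6, 1729 → Jul 22, 1729: 16 days.
Total: 7321 days.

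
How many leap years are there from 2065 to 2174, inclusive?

Multiples of 4 in [2065,2174]: 27.
Of those, multiples of 100: 1 (not leap unless ÷400).
Multiples of 400: 0.
Leap years = 27 − 1 + 0 = 26.

26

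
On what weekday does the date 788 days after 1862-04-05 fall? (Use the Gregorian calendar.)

Wednesday

Apr 5, 1862 is a Saturday.
788 mod 7 = 4, so 788 days after a Saturday is Saturday + 4 = Wednesday.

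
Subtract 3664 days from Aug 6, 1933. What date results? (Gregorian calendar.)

July 26, 1923

−365 (one year) → Aug 6, 1932 (3299 left).
−366 (one year; includes Feb 29, 1932) → Aug 6, 1931 (2933 left).
−365 (one year) → Aug 6, 1930 (2568 left).
−365 (one year) → Aug 6, 1929 (2203 left).
−365 (one year) → Aug 6, 1928 (1838 left).
−366 (one year; includes Feb 29, 1928) → Aug 6, 1927 (1472 left).
−365 (one year) → Aug 6, 1926 (1107 left).
−365 (one year) → Aug 6, 1925 (742 left).
−365 (one year) → Aug 6, 1924 (377 left).
−6 → Jul 31, 1924 (end of Jul, 31 days; 371 left).
−31 → Jun 30, 1924 (end of Jun, 30 days; 340 left).
−30 → May 31, 1924 (end of May, 31 days; 310 left).
−31 → Apr 30, 1924 (end of Apr, 30 days; 279 left).
−30 → Mar 31, 1924 (end of Mar, 31 days; 249 left).
−31 → Feb 29, 1924 (end of Feb, 29 days; 218 left).
−29 → Jan 31, 1924 (end of Jan, 31 days; 189 left).
−31 → Dec 31, 1923 (end of Dec, 31 days; 158 left).
−31 → Nov 30, 1923 (end of Nov, 30 days; 127 left).
−30 → Oct 31, 1923 (end of Oct, 31 days; 97 left).
−31 → Sep 30, 1923 (end of Sep, 30 days; 66 left).
−30 → Aug 31, 1923 (end of Aug, 31 days; 36 left).
−31 → Jul 31, 1923 (end of Jul, 31 days; 5 left).
−5 → Jul 26, 1923.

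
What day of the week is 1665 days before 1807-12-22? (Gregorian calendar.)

Wednesday

Dec 22, 1807 is a Tuesday.
1665 mod 7 = 6, so 1665 days before a Tuesday is Tuesday − 6 = Wednesday.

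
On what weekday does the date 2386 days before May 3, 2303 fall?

Monday

First find the weekday of May 3, 2303. Doomsday rule: the anchor day for the 2300s is Wednesday. For year 03: 3÷12 = 0 r 3, and 3÷4 = 0, so 0+3+0 = 3.
Wednesday + 3 ≡ Saturday — that's 2303's doomsday.
In May the doomsday date is May 9.
May 3 is 6 days before May 9; 6 mod 7 = 6, so Saturday − 6 = Sunday.
2386 mod 7 = 6, so 2386 days before a Sunday is Sunday − 6 = Monday.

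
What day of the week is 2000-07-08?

January 1, 2000 is a Saturday.
Jan 1, 2000 → Feb 1, 2000: 31 days (January has 31).
Feb 1, 2000 → Mar 1, 2000: 29 days (February has 29).
Mar 1, 2000 → Apr 1, 2000: 31 days (March has 31).
Apr 1, 2000 → May 1, 2000: 30 days (April has 30).
May 1, 2000 → Jun 1, 2000: 31 days (May has 31).
Jun 1, 2000 → Jul 1, 2000: 30 days (June has 30).
Jul 1, 2000 → Jul 8, 2000: 7 days.
Total: 189 days.
189 mod 7 = 0, so Saturday + 0 = Saturday.

Saturday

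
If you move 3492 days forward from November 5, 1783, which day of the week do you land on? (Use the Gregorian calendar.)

Tuesday

Nov 5, 1783 is a Wednesday.
3492 mod 7 = 6, so 3492 days after a Wednesday is Wednesday + 6 = Tuesday.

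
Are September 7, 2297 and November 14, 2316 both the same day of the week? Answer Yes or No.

Yes

From Sep 7, 2297 to Nov 14, 2316 is 7007 days.
7007 mod 7 = 0, so they are the same weekday.
(Sep 7, 2297 is a Tuesday; Nov 14, 2316 is a Tuesday.)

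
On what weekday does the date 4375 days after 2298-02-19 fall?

Feb 19, 2298 is a Saturday.
4375 mod 7 = 0, so 4375 days after a Saturday is Saturday + 0 = Saturday.

Saturday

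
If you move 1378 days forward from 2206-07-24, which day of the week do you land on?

Wednesday

First find the weekday of Jul 24, 2206. Doomsday rule: the anchor day for the 2200s is Friday. For year 06: 6÷12 = 0 r 6, and 6÷4 = 1, so 0+6+1 = 7.
Friday + 7 ≡ Friday — that's 2206's doomsday.
In July the doomsday date is Jul 11.
Jul 24 is 13 days after Jul 11; 13 mod 7 = 6, so Friday + 6 = Thursday.
1378 mod 7 = 6, so 1378 days after a Thursday is Thursday + 6 = Wednesday.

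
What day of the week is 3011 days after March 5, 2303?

Mar 5, 2303 is a Thursday.
3011 mod 7 = 1, so 3011 days after a Thursday is Thursday + 1 = Friday.

Friday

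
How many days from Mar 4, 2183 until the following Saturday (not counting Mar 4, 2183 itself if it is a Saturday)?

Mar 4, 2183 is a Tuesday.
From Tuesday to the next Saturday is 4 days.

4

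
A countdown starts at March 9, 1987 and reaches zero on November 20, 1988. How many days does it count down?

Mar 9, 1987 → Mar 9, 1988: 366 days (Feb 29, 1988 is in that span).
Mar 9, 1988 → Apr 9, 1988: 31 days (March has 31).
Apr 9, 1988 → May 9, 1988: 30 days (April has 30).
May 9, 1988 → Jun 9, 1988: 31 days (May has 31).
Jun 9, 1988 → Jul 9, 1988: 30 days (June has 30).
Jul 9, 1988 → Aug 9, 1988: 31 days (July has 31).
Aug 9, 1988 → Sep 9, 1988: 31 days (August has 31).
Sep 9, 1988 → Oct 9, 1988: 30 days (September has 30).
Oct 9, 1988 → Nov 9, 1988: 31 days (October has 31).
Nov 9, 1988 → Nov 20, 1988: 11 days.
Total: 622 days.

622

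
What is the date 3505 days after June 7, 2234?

January 11, 2244

+365 (one year) → Jun 7, 2235 (3140 left).
+366 (one year; includes Feb 29, 2236) → Jun 7, 2236 (2774 left).
+365 (one year) → Jun 7, 2237 (2409 left).
+365 (one year) → Jun 7, 2238 (2044 left).
+365 (one year) → Jun 7, 2239 (1679 left).
+366 (one year; includes Feb 29, 2240) → Jun 7, 2240 (1313 left).
+365 (one year) → Jun 7, 2241 (948 left).
+365 (one year) → Jun 7, 2242 (583 left).
+365 (one year) → Jun 7, 2243 (218 left).
Jun has 30 days: +24 → Jul 1, 2243 (194 left).
Jul has 31 days: +31 → Aug 1, 2243 (163 left).
Aug has 31 days: +31 → Sep 1, 2243 (132 left).
Sep has 30 days: +30 → Oct 1, 2243 (102 left).
Oct has 31 days: +31 → Nov 1, 2243 (71 left).
Nov has 30 days: +30 → Dec 1, 2243 (41 left).
Dec has 31 days: +31 → Jan 1, 2244 (10 left).
+10 → Jan 11, 2244.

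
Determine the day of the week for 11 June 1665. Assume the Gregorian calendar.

Doomsday rule: the anchor day for the 1600s is Tuesday. For year 65: 65÷12 = 5 r 5, and 5÷4 = 1, so 5+5+1 = 11.
Tuesday + 11 ≡ Saturday — that's 1665's doomsday.
In June the doomsday date is Jun 6.
Jun 11 is 5 days after Jun 6; 5 mod 7 = 5, so Saturday + 5 = Thursday.

Thursday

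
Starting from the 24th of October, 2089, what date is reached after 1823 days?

+365 (one year) → Oct 24, 2090 (1458 left).
+365 (one year) → Oct 24, 2091 (1093 left).
+366 (one year; includes Feb 29, 2092) → Oct 24, 2092 (727 left).
+365 (one year) → Oct 24, 2093 (362 left).
Oct has 31 days: +8 → Nov 1, 2093 (354 left).
Nov has 30 days: +30 → Dec 1, 2093 (324 left).
Dec has 31 days: +31 → Jan 1, 2094 (293 left).
Jan has 31 days: +31 → Feb 1, 2094 (262 left).
Feb has 28 days: +28 → Mar 1, 2094 (234 left).
Mar has 31 days: +31 → Apr 1, 2094 (203 left).
Apr has 30 days: +30 → May 1, 2094 (173 left).
May has 31 days: +31 → Jun 1, 2094 (142 left).
Jun has 30 days: +30 → Jul 1, 2094 (112 left).
Jul has 31 days: +31 → Aug 1, 2094 (81 left).
Aug has 31 days: +31 → Sep 1, 2094 (50 left).
Sep has 30 days: +30 → Oct 1, 2094 (20 left).
+20 → Oct 21, 2094.

October 21, 2094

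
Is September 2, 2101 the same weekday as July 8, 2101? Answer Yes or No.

From Jul 8, 2101 to Sep 2, 2101 is 56 days.
56 mod 7 = 0, so they are the same weekday.
(Jul 8, 2101 is a Friday; Sep 2, 2101 is a Friday.)

Yes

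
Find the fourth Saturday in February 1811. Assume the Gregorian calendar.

February 23, 1811

February 1, 1811 is a Friday.
The first Saturday is therefore February 2 (1 days later).
The fourth Saturday is 2 + 3×7 = February 23.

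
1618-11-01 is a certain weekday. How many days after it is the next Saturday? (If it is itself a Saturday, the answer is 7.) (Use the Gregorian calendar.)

2

Nov 1, 1618 is a Thursday.
From Thursday to the next Saturday is 2 days.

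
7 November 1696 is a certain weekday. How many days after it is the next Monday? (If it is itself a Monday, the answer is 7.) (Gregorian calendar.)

Nov 7, 1696 is a Wednesday.
From Wednesday to the next Monday is 5 days.

5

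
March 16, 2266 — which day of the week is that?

Doomsday rule: the anchor day for the 2200s is Friday. For year 66: 66÷12 = 5 r 6, and 6÷4 = 1, so 5+6+1 = 12.
Friday + 12 ≡ Wednesday — that's 2266's doomsday.
In March the doomsday date is Mar 14.
Mar 16 is 2 days after Mar 14; 2 mod 7 = 2, so Wednesday + 2 = Friday.

Friday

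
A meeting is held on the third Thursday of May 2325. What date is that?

May 1, 2325 is a Friday.
The first Thursday is therefore May 7 (6 days later).
The third Thursday is 7 + 2×7 = May 21.

May 21, 2325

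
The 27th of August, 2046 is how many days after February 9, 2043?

Feb 9, 2043 → Feb 9, 2044: 365 days.
Feb 9, 2044 → Feb 9, 2045: 366 days (Feb 29, 2044 is in that span).
Feb 9, 2045 → Feb 9, 2046: 365 days.
Feb 9, 2046 → Mar 9, 2046: 28 days (February has 28).
Mar 9, 2046 → Apr 9, 2046: 31 days (March has 31).
Apr 9, 2046 → May 9, 2046: 30 days (April has 30).
May 9, 2046 → Jun 9, 2046: 31 days (May has 31).
Jun 9, 2046 → Jul 9, 2046: 30 days (June has 30).
Jul 9, 2046 → Aug 9, 2046: 31 days (July has 31).
Aug 9, 2046 → Aug 27, 2046: 18 days.
Total: 1295 days.

1295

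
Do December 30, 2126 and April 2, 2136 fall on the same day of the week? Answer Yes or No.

From Dec 30, 2126 to Apr 2, 2136 is 3381 days.
3381 mod 7 = 0, so they are the same weekday.
(Dec 30, 2126 is a Monday; Apr 2, 2136 is a Monday.)

Yes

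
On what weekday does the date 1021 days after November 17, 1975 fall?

First find the weekday of Nov 17, 1975. Doomsday rule: the anchor day for the 1900s is Wednesday. For year 75: 75÷12 = 6 r 3, and 3÷4 = 0, so 6+3+0 = 9.
Wednesday + 9 ≡ Friday — that's 1975's doomsday.
In November the doomsday date is Nov 7.
Nov 17 is 10 days after Nov 7; 10 mod 7 = 3, so Friday + 3 = Monday.
1021 mod 7 = 6, so 1021 days after a Monday is Monday + 6 = Sunday.

Sunday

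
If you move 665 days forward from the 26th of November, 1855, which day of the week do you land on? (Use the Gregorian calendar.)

Nov 26, 1855 is a Monday.
665 mod 7 = 0, so 665 days after a Monday is Monday + 0 = Monday.

Monday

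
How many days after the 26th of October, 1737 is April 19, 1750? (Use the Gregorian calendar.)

Oct 26, 1737 → Oct 26, 1738: 365 days.
Oct 26, 1738 → Oct 26, 1739: 365 days.
Oct 26, 1739 → Oct 26, 1740: 366 days (Feb 29, 1740 is in that span).
Oct 26, 1740 → Oct 26, 1741: 365 days.
Oct 26, 1741 → Oct 26, 1742: 365 days.
Oct 26, 1742 → Oct 26, 1743: 365 days.
Oct 26, 1743 → Oct 26, 1744: 366 days (Feb 29, 1744 is in that span).
Oct 26, 1744 → Oct 26, 1745: 365 days.
Oct 26, 1745 → Oct 26, 1746: 365 days.
Oct 26, 1746 → Oct 26, 1747: 365 days.
Oct 26, 1747 → Oct 26, 1748: 366 days (Feb 29, 1748 is in that span).
Oct 26, 1748 → Oct 26, 1749: 365 days.
Oct 26, 1749 → Nov 26, 1749: 31 days (October has 31).
Nov 26, 1749 → Dec 26, 1749: 30 days (November has 30).
Dec 26, 1749 → Jan 26, 1750: 31 days (December has 31).
Jan 26, 1750 → Feb 26, 1750: 31 days (January has 31).
Feb 26, 1750 → Mar 26, 1750: 28 days (February has 28).
Mar 26, 1750 → Apr 19, 1750: 24 days.
Total: 4558 days.

4558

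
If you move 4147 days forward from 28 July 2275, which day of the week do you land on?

Saturday

First find the weekday of Jul 28, 2275. Doomsday rule: the anchor day for the 2200s is Friday. For year 75: 75÷12 = 6 r 3, and 3÷4 = 0, so 6+3+0 = 9.
Friday + 9 ≡ Sunday — that's 2275's doomsday.
In July the doomsday date is Jul 11.
Jul 28 is 17 days after Jul 11; 17 mod 7 = 3, so Sunday + 3 = Wednesday.
4147 mod 7 = 3, so 4147 days after a Wednesday is Wednesday + 3 = Saturday.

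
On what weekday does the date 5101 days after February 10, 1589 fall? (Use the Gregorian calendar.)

Wednesday

First find the weekday of Feb 10, 1589. Doomsday rule: the anchor day for the 1500s is Wednesday. For year 89: 89÷12 = 7 r 5, and 5÷4 = 1, so 7+5+1 = 13.
Wednesday + 13 ≡ Tuesday — that's 1589's doomsday.
In February the doomsday date is Feb 28 (1589 is not a leap year).
Feb 10 is 18 days before Feb 28; 18 mod 7 = 4, so Tuesday − 4 = Friday.
5101 mod 7 = 5, so 5101 days after a Friday is Friday + 5 = Wednesday.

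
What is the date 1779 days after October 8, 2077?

+365 (one year) → Oct 8, 2078 (1414 left).
+365 (one year) → Oct 8, 2079 (1049 left).
+366 (one year; includes Feb 29, 2080) → Oct 8, 2080 (683 left).
+365 (one year) → Oct 8, 2081 (318 left).
Oct has 31 days: +24 → Nov 1, 2081 (294 left).
Nov has 30 days: +30 → Dec 1, 2081 (264 left).
Dec has 31 days: +31 → Jan 1, 2082 (233 left).
Jan has 31 days: +31 → Feb 1, 2082 (202 left).
Feb has 28 days: +28 → Mar 1, 2082 (174 left).
Mar has 31 days: +31 → Apr 1, 2082 (143 left).
Apr has 30 days: +30 → May 1, 2082 (113 left).
May has 31 days: +31 → Jun 1, 2082 (82 left).
Jun has 30 days: +30 → Jul 1, 2082 (52 left).
Jul has 31 days: +31 → Aug 1, 2082 (21 left).
+21 → Aug 22, 2082.

August 22, 2082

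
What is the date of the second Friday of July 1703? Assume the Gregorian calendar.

July 13, 1703

July 1, 1703 is a Sunday.
The first Friday is therefore July 6 (5 days later).
The second Friday is 6 + 1×7 = July 13.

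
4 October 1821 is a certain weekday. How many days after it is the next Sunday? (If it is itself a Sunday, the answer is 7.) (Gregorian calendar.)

Oct 4, 1821 is a Thursday.
From Thursday to the next Sunday is 3 days.

3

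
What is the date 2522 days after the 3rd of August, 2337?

June 29, 2344

+365 (one year) → Aug 3, 2338 (2157 left).
+365 (one year) → Aug 3, 2339 (1792 left).
+366 (one year; includes Feb 29, 2340) → Aug 3, 2340 (1426 left).
+365 (one year) → Aug 3, 2341 (1061 left).
+365 (one year) → Aug 3, 2342 (696 left).
+365 (one year) → Aug 3, 2343 (331 left).
Aug has 31 days: +29 → Sep 1, 2343 (302 left).
Sep has 30 days: +30 → Oct 1, 2343 (272 left).
Oct has 31 days: +31 → Nov 1, 2343 (241 left).
Nov has 30 days: +30 → Dec 1, 2343 (211 left).
Dec has 31 days: +31 → Jan 1, 2344 (180 left).
Jan has 31 days: +31 → Feb 1, 2344 (149 left).
Feb has 29 days: +29 → Mar 1, 2344 (120 left).
Mar has 31 days: +31 → Apr 1, 2344 (89 left).
Apr has 30 days: +30 → May 1, 2344 (59 left).
May has 31 days: +31 → Jun 1, 2344 (28 left).
+28 → Jun 29, 2344.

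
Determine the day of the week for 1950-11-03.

Doomsday rule: the anchor day for the 1900s is Wednesday. For year 50: 50÷12 = 4 r 2, and 2÷4 = 0, so 4+2+0 = 6.
Wednesday + 6 ≡ Tuesday — that's 1950's doomsday.
In November the doomsday date is Nov 7.
Nov 3 is 4 days before Nov 7; 4 mod 7 = 4, so Tuesday − 4 = Friday.

Friday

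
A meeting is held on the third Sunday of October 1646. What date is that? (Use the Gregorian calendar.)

October 1, 1646 is a Monday.
The first Sunday is therefore October 7 (6 days later).
The third Sunday is 7 + 2×7 = October 21.

October 21, 1646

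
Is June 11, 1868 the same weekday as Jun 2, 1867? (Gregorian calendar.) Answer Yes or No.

From Jun 2, 1867 to Jun 11, 1868 is 375 days.
375 mod 7 = 4, so they are different weekdays.
(Jun 2, 1867 is a Sunday; Jun 11, 1868 is a Thursday.)

No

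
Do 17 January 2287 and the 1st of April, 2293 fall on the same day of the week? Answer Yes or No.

From Jan 17, 2287 to Apr 1, 2293 is 2266 days.
2266 mod 7 = 5, so they are different weekdays.
(Jan 17, 2287 is a Monday; Apr 1, 2293 is a Saturday.)

No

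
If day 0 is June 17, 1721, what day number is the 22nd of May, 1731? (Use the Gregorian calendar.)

Jun 17, 1721 → Jun 17, 1722: 365 days.
Jun 17, 1722 → Jun 17, 1723: 365 days.
Jun 17, 1723 → Jun 17, 1724: 366 days (Feb 29, 1724 is in that span).
Jun 17, 1724 → Jun 17, 1725: 365 days.
Jun 17, 1725 → Jun 17, 1726: 365 days.
Jun 17, 1726 → Jun 17, 1727: 365 days.
Jun 17, 1727 → Jun 17, 1728: 366 days (Feb 29, 1728 is in that span).
Jun 17, 1728 → Jun 17, 1729: 365 days.
Jun 17, 1729 → Jun 17, 1730: 365 days.
Jun 17, 1730 → Jul 17, 1730: 30 days (June has 30).
Jul 17, 1730 → Aug 17, 1730: 31 days (July has 31).
Aug 17, 1730 → Sep 17, 1730: 31 days (August has 31).
Sep 17, 1730 → Oct 17, 1730: 30 days (September has 30).
Oct 17, 1730 → Nov 17, 1730: 31 days (October has 31).
Nov 17, 1730 → Dec 17, 1730: 30 days (November has 30).
Dec 17, 1730 → Jan 17, 1731: 31 days (December has 31).
Jan 17, 1731 → Feb 17, 1731: 31 days (January has 31).
Feb 17, 1731 → Mar 17, 1731: 28 days (February has 28).
Mar 17, 1731 → Apr 17, 1731: 31 days (March has 31).
Apr 17, 1731 → May 17, 1731: 30 days (April has 30).
May 17, 1731 → May 22, 1731: 5 days.
Total: 3626 days.

3626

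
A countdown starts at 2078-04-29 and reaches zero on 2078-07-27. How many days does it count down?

Apr 29, 2078 → May 29, 2078: 30 days (April has 30).
May 29, 2078 → Jun 29, 2078: 31 days (May has 31).
Jun 29, 2078 → Jul 27, 2078: 28 days.
Total: 89 days.

89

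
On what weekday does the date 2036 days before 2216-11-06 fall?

Thursday

First find the weekday of Nov 6, 2216. Doomsday rule: the anchor day for the 2200s is Friday. For year 16: 16÷12 = 1 r 4, and 4÷4 = 1, so 1+4+1 = 6.
Friday + 6 ≡ Thursday — that's 2216's doomsday.
In November the doomsday date is Nov 7.
Nov 6 is 1 day before Nov 7; 1 mod 7 = 1, so Thursday − 1 = Wednesday.
2036 mod 7 = 6, so 2036 days before a Wednesday is Wednesday − 6 = Thursday.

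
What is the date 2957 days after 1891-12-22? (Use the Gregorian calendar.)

+366 (one year; includes Feb 29, 1892) → Dec 22, 1892 (2591 left).
+365 (one year) → Dec 22, 1893 (2226 left).
+365 (one year) → Dec 22, 1894 (1861 left).
+365 (one year) → Dec 22, 1895 (1496 left).
+366 (one year; includes Feb 29, 1896) → Dec 22, 1896 (1130 left).
+365 (one year) → Dec 22, 1897 (765 left).
+365 (one year) → Dec 22, 1898 (400 left).
Dec has 31 days: +10 → Jan 1, 1899 (390 left).
Jan has 31 days: +31 → Feb 1, 1899 (359 left).
Feb has 28 days: +28 → Mar 1, 1899 (331 left).
Mar has 31 days: +31 → Apr 1, 1899 (300 left).
Apr has 30 days: +30 → May 1, 1899 (270 left).
May has 31 days: +31 → Jun 1, 1899 (239 left).
Jun has 30 days: +30 → Jul 1, 1899 (209 left).
Jul has 31 days: +31 → Aug 1, 1899 (178 left).
Aug has 31 days: +31 → Sep 1, 1899 (147 left).
Sep has 30 days: +30 → Oct 1, 1899 (117 left).
Oct has 31 days: +31 → Nov 1, 1899 (86 left).
Nov has 30 days: +30 → Dec 1, 1899 (56 left).
Dec has 31 days: +31 → Jan 1, 1900 (25 left).
+25 → Jan 26, 1900.

January 26, 1900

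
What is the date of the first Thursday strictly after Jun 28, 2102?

Jun 28, 2102 is a Wednesday.
From Wednesday to the next Thursday is 1 day.
Jun 28, 2102 + 1 = Jun 29, 2102.

June 29, 2102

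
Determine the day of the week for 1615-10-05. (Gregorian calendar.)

Monday

Doomsday rule: the anchor day for the 1600s is Tuesday. For year 15: 15÷12 = 1 r 3, and 3÷4 = 0, so 1+3+0 = 4.
Tuesday + 4 ≡ Saturday — that's 1615's doomsday.
In October the doomsday date is Oct 10.
Oct 5 is 5 days before Oct 10; 5 mod 7 = 5, so Saturday − 5 = Monday.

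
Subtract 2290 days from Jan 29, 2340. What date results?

October 22, 2333

−365 (one year) → Jan 29, 2339 (1925 left).
−365 (one year) → Jan 29, 2338 (1560 left).
−365 (one year) → Jan 29, 2337 (1195 left).
−366 (one year; includes Feb 29, 2336) → Jan 29, 2336 (829 left).
−365 (one year) → Jan 29, 2335 (464 left).
−365 (one year) → Jan 29, 2334 (99 left).
−29 → Dec 31, 2333 (end of Dec, 31 days; 70 left).
−31 → Nov 30, 2333 (end of Nov, 30 days; 39 left).
−30 → Oct 31, 2333 (end of Oct, 31 days; 9 left).
−9 → Oct 22, 2333.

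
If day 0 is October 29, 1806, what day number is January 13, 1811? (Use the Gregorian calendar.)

1537

Oct 29, 1806 → Oct 29, 1807: 365 days.
Oct 29, 1807 → Oct 29, 1808: 366 days (Feb 29, 1808 is in that span).
Oct 29, 1808 → Oct 29, 1809: 365 days.
Oct 29, 1809 → Oct 29, 1810: 365 days.
Oct 29, 1810 → Nov 29, 1810: 31 days (October has 31).
Nov 29, 1810 → Dec 29, 1810: 30 days (November has 30).
Dec 29, 1810 → Jan 13, 1811: 15 days.
Total: 1537 days.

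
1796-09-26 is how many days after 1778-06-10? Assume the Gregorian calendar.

6683

Jun 10, 1778 → Jun 10, 1779: 365 days.
Jun 10, 1779 → Jun 10, 1780: 366 days (Feb 29, 1780 is in that span).
Jun 10, 1780 → Jun 10, 1781: 365 days.
Jun 10, 1781 → Jun 10, 1782: 365 days.
Jun 10, 1782 → Jun 10, 1783: 365 days.
Jun 10, 1783 → Jun 10, 1784: 366 days (Feb 29, 1784 is in that span).
Jun 10, 1784 → Jun 10, 1785: 365 days.
Jun 10, 1785 → Jun 10, 1786: 365 days.
Jun 10, 1786 → Jun 10, 1787: 365 days.
Jun 10, 1787 → Jun 10, 1788: 366 days (Feb 29, 1788 is in that span).
Jun 10, 1788 → Jun 10, 1789: 365 days.
Jun 10, 1789 → Jun 10, 1790: 365 days.
Jun 10, 1790 → Jun 10, 1791: 365 days.
Jun 10, 1791 → Jun 10, 1792: 366 days (Feb 29, 1792 is in that span).
Jun 10, 1792 → Jun 10, 1793: 365 days.
Jun 10, 1793 → Jun 10, 1794: 365 days.
Jun 10, 1794 → Jun 10, 1795: 365 days.
Jun 10, 1795 → Jun 10, 1796: 366 days (Feb 29, 1796 is in that span).
Jun 10, 1796 → Jul 10, 1796: 30 days (June has 30).
Jul 10, 1796 → Aug 10, 1796: 31 days (July has 31).
Aug 10, 1796 → Sep 10, 1796: 31 days (August has 31).
Sep 10, 1796 → Sep 26, 1796: 16 days.
Total: 6683 days.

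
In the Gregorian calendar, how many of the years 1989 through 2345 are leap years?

86

Multiples of 4 in [1989,2345]: 89.
Of those, multiples of 100: 4 (not leap unless ÷400).
Multiples of 400: 1.
Leap years = 89 − 4 + 1 = 86.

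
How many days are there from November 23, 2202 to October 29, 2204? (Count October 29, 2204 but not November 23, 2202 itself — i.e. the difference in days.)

706

Nov 23, 2202 → Nov 23, 2203: 365 days.
Nov 23, 2203 → Dec 23, 2203: 30 days (November has 30).
Dec 23, 2203 → Jan 23, 2204: 31 days (December has 31).
Jan 23, 2204 → Feb 23, 2204: 31 days (January has 31).
Feb 23, 2204 → Mar 23, 2204: 29 days (February has 29).
Mar 23, 2204 → Apr 23, 2204: 31 days (March has 31).
Apr 23, 2204 → May 23, 2204: 30 days (April has 30).
May 23, 2204 → Jun 23, 2204: 31 days (May has 31).
Jun 23, 2204 → Jul 23, 2204: 30 days (June has 30).
Jul 23, 2204 → Aug 23, 2204: 31 days (July has 31).
Aug 23, 2204 → Sep 23, 2204: 31 days (August has 31).
Sep 23, 2204 → Oct 23, 2204: 30 days (September has 30).
Oct 23, 2204 → Oct 29, 2204: 6 days.
Total: 706 days.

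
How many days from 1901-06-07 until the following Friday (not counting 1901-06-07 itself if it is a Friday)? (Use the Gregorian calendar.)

Jun 7, 1901 is a Friday.
From Friday to the next Friday is 7 days.

7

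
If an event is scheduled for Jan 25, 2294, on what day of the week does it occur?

Doomsday rule: the anchor day for the 2200s is Friday. For year 94: 94÷12 = 7 r 10, and 10÷4 = 2, so 7+10+2 = 19.
Friday + 19 ≡ Wednesday — that's 2294's doomsday.
In January the doomsday date is Jan 3 (2294 is not a leap year).
Jan 25 is 22 days after Jan 3; 22 mod 7 = 1, so Wednesday + 1 = Thursday.

Thursday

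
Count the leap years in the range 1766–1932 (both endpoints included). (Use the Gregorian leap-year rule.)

40

Multiples of 4 in [1766,1932]: 42.
Of those, multiples of 100: 2 (not leap unless ÷400).
Multiples of 400: 0.
Leap years = 42 − 2 + 0 = 40.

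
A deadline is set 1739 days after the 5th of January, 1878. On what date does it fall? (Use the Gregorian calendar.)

October 10, 1882

+365 (one year) → Jan 5, 1879 (1374 left).
+365 (one year) → Jan 5, 1880 (1009 left).
+366 (one year; includes Feb 29, 1880) → Jan 5, 1881 (643 left).
+365 (one year) → Jan 5, 1882 (278 left).
Jan has 31 days: +27 → Feb 1, 1882 (251 left).
Feb has 28 days: +28 → Mar 1, 1882 (223 left).
Mar has 31 days: +31 → Apr 1, 1882 (192 left).
Apr has 30 days: +30 → May 1, 1882 (162 left).
May has 31 days: +31 → Jun 1, 1882 (131 left).
Jun has 30 days: +30 → Jul 1, 1882 (101 left).
Jul has 31 days: +31 → Aug 1, 1882 (70 left).
Aug has 31 days: +31 → Sep 1, 1882 (39 left).
Sep has 30 days: +30 → Oct 1, 1882 (9 left).
+9 → Oct 10, 1882.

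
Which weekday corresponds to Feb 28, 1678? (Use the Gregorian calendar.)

Monday

Doomsday rule: the anchor day for the 1600s is Tuesday. For year 78: 78÷12 = 6 r 6, and 6÷4 = 1, so 6+6+1 = 13.
Tuesday + 13 ≡ Monday — that's 1678's doomsday.
In February the doomsday date is Feb 28 (1678 is not a leap year).
Feb 28 is the doomsday itself: Monday.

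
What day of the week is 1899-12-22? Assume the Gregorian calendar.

Doomsday rule: the anchor day for the 1800s is Friday. For year 99: 99÷12 = 8 r 3, and 3÷4 = 0, so 8+3+0 = 11.
Friday + 11 ≡ Tuesday — that's 1899's doomsday.
In December the doomsday date is Dec 12.
Dec 22 is 10 days after Dec 12; 10 mod 7 = 3, so Tuesday + 3 = Friday.

Friday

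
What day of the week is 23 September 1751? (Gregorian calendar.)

Doomsday rule: the anchor day for the 1700s is Sunday. For year 51: 51÷12 = 4 r 3, and 3÷4 = 0, so 4+3+0 = 7.
Sunday + 7 ≡ Sunday — that's 1751's doomsday.
In September the doomsday date is Sep 5.
Sep 23 is 18 days after Sep 5; 18 mod 7 = 4, so Sunday + 4 = Thursday.

Thursday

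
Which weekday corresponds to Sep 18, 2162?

Saturday

Doomsday rule: the anchor day for the 2100s is Sunday. For year 62: 62÷12 = 5 r 2, and 2÷4 = 0, so 5+2+0 = 7.
Sunday + 7 ≡ Sunday — that's 2162's doomsday.
In September the doomsday date is Sep 5.
Sep 18 is 13 days after Sep 5; 13 mod 7 = 6, so Sunday + 6 = Saturday.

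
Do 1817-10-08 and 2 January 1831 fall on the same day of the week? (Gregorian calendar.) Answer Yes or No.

From Oct 8, 1817 to Jan 2, 1831 is 4834 days.
4834 mod 7 = 4, so they are different weekdays.
(Oct 8, 1817 is a Wednesday; Jan 2, 1831 is a Sunday.)

No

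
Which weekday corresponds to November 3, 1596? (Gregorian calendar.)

Sunday

Doomsday rule: the anchor day for the 1500s is Wednesday. For year 96: 96÷12 = 8 r 0, and 0÷4 = 0, so 8+0+0 = 8.
Wednesday + 8 ≡ Thursday — that's 1596's doomsday.
In November the doomsday date is Nov 7.
Nov 3 is 4 days before Nov 7; 4 mod 7 = 4, so Thursday − 4 = Sunday.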